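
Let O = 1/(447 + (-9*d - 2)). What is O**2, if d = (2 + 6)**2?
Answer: 1/17161 ≈ 5.8272e-5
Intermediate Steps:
d = 64 (d = 8**2 = 64)
O = -1/131 (O = 1/(447 + (-9*64 - 2)) = 1/(447 + (-576 - 2)) = 1/(447 - 578) = 1/(-131) = -1/131 ≈ -0.0076336)
O**2 = (-1/131)**2 = 1/17161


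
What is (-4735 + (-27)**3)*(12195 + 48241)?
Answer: -1475726248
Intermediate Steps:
(-4735 + (-27)**3)*(12195 + 48241) = (-4735 - 19683)*60436 = -24418*60436 = -1475726248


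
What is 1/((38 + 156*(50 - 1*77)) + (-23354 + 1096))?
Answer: -1/26432 ≈ -3.7833e-5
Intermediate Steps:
1/((38 + 156*(50 - 1*77)) + (-23354 + 1096)) = 1/((38 + 156*(50 - 77)) - 22258) = 1/((38 + 156*(-27)) - 22258) = 1/((38 - 4212) - 22258) = 1/(-4174 - 22258) = 1/(-26432) = -1/26432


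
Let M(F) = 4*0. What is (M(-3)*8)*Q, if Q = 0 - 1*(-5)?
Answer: 0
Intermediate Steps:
Q = 5 (Q = 0 + 5 = 5)
M(F) = 0
(M(-3)*8)*Q = (0*8)*5 = 0*5 = 0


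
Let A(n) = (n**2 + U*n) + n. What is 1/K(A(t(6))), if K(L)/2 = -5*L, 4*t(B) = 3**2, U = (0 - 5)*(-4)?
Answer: -8/4185 ≈ -0.0019116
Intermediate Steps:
U = 20 (U = -5*(-4) = 20)
t(B) = 9/4 (t(B) = (1/4)*3**2 = (1/4)*9 = 9/4)
A(n) = n**2 + 21*n (A(n) = (n**2 + 20*n) + n = n**2 + 21*n)
K(L) = -10*L (K(L) = 2*(-5*L) = -10*L)
1/K(A(t(6))) = 1/(-45*(21 + 9/4)/2) = 1/(-45*93/(2*4)) = 1/(-10*837/16) = 1/(-4185/8) = -8/4185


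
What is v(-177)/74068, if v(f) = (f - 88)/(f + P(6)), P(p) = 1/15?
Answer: 3975/196576472 ≈ 2.0221e-5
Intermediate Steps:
P(p) = 1/15
v(f) = (-88 + f)/(1/15 + f) (v(f) = (f - 88)/(f + 1/15) = (-88 + f)/(1/15 + f))
v(-177)/74068 = (15*(-88 - 177)/(1 + 15*(-177)))/74068 = (15*(-265)/(1 - 2655))*(1/74068) = (15*(-265)/(-2654))*(1/74068) = (15*(-1/2654)*(-265))*(1/74068) = (3975/2654)*(1/74068) = 3975/196576472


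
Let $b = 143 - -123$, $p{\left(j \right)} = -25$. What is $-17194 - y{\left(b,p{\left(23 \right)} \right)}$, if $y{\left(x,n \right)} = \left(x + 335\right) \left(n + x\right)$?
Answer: $-162035$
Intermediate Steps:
$b = 266$ ($b = 143 + 123 = 266$)
$y{\left(x,n \right)} = \left(335 + x\right) \left(n + x\right)$
$-17194 - y{\left(b,p{\left(23 \right)} \right)} = -17194 - \left(266^{2} + 335 \left(-25\right) + 335 \cdot 266 - 6650\right) = -17194 - \left(70756 - 8375 + 89110 - 6650\right) = -17194 - 144841 = -162035$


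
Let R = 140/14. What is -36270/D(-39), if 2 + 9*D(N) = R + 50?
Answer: -163215/29 ≈ -5628.1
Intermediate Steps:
R = 10 (R = 140*(1/14) = 10)
D(N) = 58/9 (D(N) = -2/9 + (10 + 50)/9 = -2/9 + (1/9)*60 = -2/9 + 20/3 = 58/9)
-36270/D(-39) = -36270/58/9 = -36270*9/58 = -163215/29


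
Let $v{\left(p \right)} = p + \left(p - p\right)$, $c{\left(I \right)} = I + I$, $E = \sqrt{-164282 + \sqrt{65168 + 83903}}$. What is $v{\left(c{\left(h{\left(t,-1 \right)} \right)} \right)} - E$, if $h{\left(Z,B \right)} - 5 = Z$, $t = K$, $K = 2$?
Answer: $14 - \sqrt{-164282 + \sqrt{149071}} \approx 14.0 - 404.84 i$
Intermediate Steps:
$t = 2$
$h{\left(Z,B \right)} = 5 + Z$
$E = \sqrt{-164282 + \sqrt{149071}} \approx 404.84 i$
$c{\left(I \right)} = 2 I$
$v{\left(p \right)} = p$ ($v{\left(p \right)} = p + 0 = p$)
$v{\left(c{\left(h{\left(t,-1 \right)} \right)} \right)} - E = 2 \left(5 + 2\right) - \sqrt{-164282 + \sqrt{149071}} = 2 \cdot 7 - \sqrt{-164282 + \sqrt{149071}} = 14 - \sqrt{-164282 + \sqrt{149071}}$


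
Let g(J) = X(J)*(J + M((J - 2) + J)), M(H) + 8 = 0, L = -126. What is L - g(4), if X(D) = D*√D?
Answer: -94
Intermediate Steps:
M(H) = -8 (M(H) = -8 + 0 = -8)
X(D) = D^(3/2)
g(J) = J^(3/2)*(-8 + J) (g(J) = J^(3/2)*(J - 8) = J^(3/2)*(-8 + J))
L - g(4) = -126 - 4^(3/2)*(-8 + 4) = -126 - 8*(-4) = -126 - 1*(-32) = -126 + 32 = -94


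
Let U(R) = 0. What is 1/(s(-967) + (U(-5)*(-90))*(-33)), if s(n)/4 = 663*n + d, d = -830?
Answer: -1/2567804 ≈ -3.8944e-7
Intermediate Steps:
s(n) = -3320 + 2652*n (s(n) = 4*(663*n - 830) = 4*(-830 + 663*n) = -3320 + 2652*n)
1/(s(-967) + (U(-5)*(-90))*(-33)) = 1/((-3320 + 2652*(-967)) + (0*(-90))*(-33)) = 1/((-3320 - 2564484) + 0*(-33)) = 1/(-2567804 + 0) = 1/(-2567804) = -1/2567804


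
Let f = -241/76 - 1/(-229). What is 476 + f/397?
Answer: 3288813575/6909388 ≈ 475.99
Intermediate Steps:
f = -55113/17404 (f = -241*1/76 - 1*(-1/229) = -241/76 + 1/229 = -55113/17404 ≈ -3.1667)
476 + f/397 = 476 - 55113/17404/397 = 476 + (1/397)*(-55113/17404) = 476 - 55113/6909388 = 3288813575/6909388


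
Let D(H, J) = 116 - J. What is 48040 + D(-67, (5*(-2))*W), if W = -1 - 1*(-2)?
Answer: 48166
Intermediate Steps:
W = 1 (W = -1 + 2 = 1)
48040 + D(-67, (5*(-2))*W) = 48040 + (116 - 5*(-2)) = 48040 + (116 - (-10)) = 48040 + (116 - 1*(-10)) = 48040 + (116 + 10) = 48040 + 126 = 48166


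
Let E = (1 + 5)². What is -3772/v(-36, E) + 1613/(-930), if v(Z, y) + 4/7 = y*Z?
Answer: 2479033/2110170 ≈ 1.1748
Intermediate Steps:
E = 36 (E = 6² = 36)
v(Z, y) = -4/7 + Z*y (v(Z, y) = -4/7 + y*Z = -4/7 + Z*y)
-3772/v(-36, E) + 1613/(-930) = -3772/(-4/7 - 36*36) + 1613/(-930) = -3772/(-4/7 - 1296) + 1613*(-1/930) = -3772/(-9076/7) - 1613/930 = -3772*(-7/9076) - 1613/930 = 6601/2269 - 1613/930 = 2479033/2110170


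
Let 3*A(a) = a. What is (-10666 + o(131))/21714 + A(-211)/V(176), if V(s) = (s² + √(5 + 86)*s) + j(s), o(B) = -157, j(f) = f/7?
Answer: -131845780109/263317860960 + 10339*√91/800358240 ≈ -0.50059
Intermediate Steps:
j(f) = f/7 (j(f) = f*(⅐) = f/7)
A(a) = a/3
V(s) = s² + s/7 + s*√91 (V(s) = (s² + √(5 + 86)*s) + s/7 = (s² + √91*s) + s/7 = (s² + s*√91) + s/7 = s² + s/7 + s*√91)
(-10666 + o(131))/21714 + A(-211)/V(176) = (-10666 - 157)/21714 + ((⅓)*(-211))/((176*(⅐ + 176 + √91))) = -10823*1/21714 - 211*1/(176*(1233/7 + √91))/3 = -10823/21714 - 211/(3*(217008/7 + 176*√91))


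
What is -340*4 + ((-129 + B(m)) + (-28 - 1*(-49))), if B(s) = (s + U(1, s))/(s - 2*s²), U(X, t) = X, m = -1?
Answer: -1468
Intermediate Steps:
B(s) = (1 + s)/(s - 2*s²) (B(s) = (s + 1)/(s - 2*s²) = (1 + s)/(s - 2*s²))
-340*4 + ((-129 + B(m)) + (-28 - 1*(-49))) = -340*4 + ((-129 + (-1 - 1*(-1))/((-1)*(-1 + 2*(-1)))) + (-28 - 1*(-49))) = -1360 + ((-129 - (-1 + 1)/(-1 - 2)) + (-28 + 49)) = -1360 + ((-129 - 1*0/(-3)) + 21) = -1360 + ((-129 - 1*(-⅓)*0) + 21) = -1360 + ((-129 + 0) + 21) = -1360 + (-129 + 21) = -1360 - 108 = -1468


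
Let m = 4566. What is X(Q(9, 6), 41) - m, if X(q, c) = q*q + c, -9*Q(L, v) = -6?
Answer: -40721/9 ≈ -4524.6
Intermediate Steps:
Q(L, v) = 2/3 (Q(L, v) = -1/9*(-6) = 2/3)
X(q, c) = c + q**2 (X(q, c) = q**2 + c = c + q**2)
X(Q(9, 6), 41) - m = (41 + (2/3)**2) - 1*4566 = (41 + 4/9) - 4566 = 373/9 - 4566 = -40721/9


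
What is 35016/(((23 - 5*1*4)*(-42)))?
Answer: -5836/21 ≈ -277.90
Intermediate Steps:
35016/(((23 - 5*1*4)*(-42))) = 35016/(((23 - 5*4)*(-42))) = 35016/(((23 - 20)*(-42))) = 35016/((3*(-42))) = 35016/(-126) = 35016*(-1/126) = -5836/21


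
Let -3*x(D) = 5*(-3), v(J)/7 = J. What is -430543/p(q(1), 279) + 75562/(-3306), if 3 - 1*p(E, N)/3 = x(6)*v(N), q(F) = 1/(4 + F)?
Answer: -131588929/16136586 ≈ -8.1547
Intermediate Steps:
v(J) = 7*J
x(D) = 5 (x(D) = -5*(-3)/3 = -⅓*(-15) = 5)
p(E, N) = 9 - 105*N (p(E, N) = 9 - 15*7*N = 9 - 105*N)
-430543/p(q(1), 279) + 75562/(-3306) = -430543/(9 - 105*279) + 75562/(-3306) = -430543/(9 - 29295) + 75562*(-1/3306) = -430543/(-29286) - 37781/1653 = -430543*(-1/29286) - 37781/1653 = 430543/29286 - 37781/1653 = -131588929/16136586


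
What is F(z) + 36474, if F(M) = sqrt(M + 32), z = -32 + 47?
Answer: 36474 + sqrt(47) ≈ 36481.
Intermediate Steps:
z = 15
F(M) = sqrt(32 + M)
F(z) + 36474 = sqrt(32 + 15) + 36474 = sqrt(47) + 36474 = 36474 + sqrt(47)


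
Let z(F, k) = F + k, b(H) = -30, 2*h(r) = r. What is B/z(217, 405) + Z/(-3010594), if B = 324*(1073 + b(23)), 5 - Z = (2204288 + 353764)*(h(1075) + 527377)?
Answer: 420493270958543/936294734 ≈ 4.4910e+5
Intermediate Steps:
h(r) = r/2
Z = -1350432742549 (Z = 5 - (2204288 + 353764)*((½)*1075 + 527377) = 5 - 2558052*(1075/2 + 527377) = 5 - 2558052*1055829/2 = 5 - 1*1350432742554 = 5 - 1350432742554 = -1350432742549)
B = 337932 (B = 324*(1073 - 30) = 324*1043 = 337932)
B/z(217, 405) + Z/(-3010594) = 337932/(217 + 405) - 1350432742549/(-3010594) = 337932/622 - 1350432742549*(-1/3010594) = 337932*(1/622) + 1350432742549/3010594 = 168966/311 + 1350432742549/3010594 = 420493270958543/936294734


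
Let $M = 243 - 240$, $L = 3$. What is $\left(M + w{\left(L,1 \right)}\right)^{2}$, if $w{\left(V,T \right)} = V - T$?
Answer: $25$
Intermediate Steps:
$M = 3$
$\left(M + w{\left(L,1 \right)}\right)^{2} = \left(3 + \left(3 - 1\right)\right)^{2} = \left(3 + 2\right)^{2} = 5^{2} = 25$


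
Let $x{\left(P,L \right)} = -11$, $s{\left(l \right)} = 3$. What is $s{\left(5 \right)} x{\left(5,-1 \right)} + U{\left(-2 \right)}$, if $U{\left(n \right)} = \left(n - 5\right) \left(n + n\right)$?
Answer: $-5$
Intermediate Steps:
$U{\left(n \right)} = 2 n \left(-5 + n\right)$ ($U{\left(n \right)} = \left(-5 + n\right) 2 n = 2 n \left(-5 + n\right)$)
$s{\left(5 \right)} x{\left(5,-1 \right)} + U{\left(-2 \right)} = 3 \left(-11\right) + 2 \left(-2\right) \left(-5 - 2\right) = -33 + 2 \left(-2\right) \left(-7\right) = -33 + 28 = -5$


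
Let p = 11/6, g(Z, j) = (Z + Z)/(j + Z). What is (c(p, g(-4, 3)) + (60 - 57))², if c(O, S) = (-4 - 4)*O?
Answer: 1225/9 ≈ 136.11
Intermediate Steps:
g(Z, j) = 2*Z/(Z + j) (g(Z, j) = (2*Z)/(Z + j) = 2*Z/(Z + j))
p = 11/6 (p = 11*(⅙) = 11/6 ≈ 1.8333)
c(O, S) = -8*O
(c(p, g(-4, 3)) + (60 - 57))² = (-8*11/6 + (60 - 57))² = (-44/3 + 3)² = (-35/3)² = 1225/9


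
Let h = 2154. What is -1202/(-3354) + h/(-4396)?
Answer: -485131/3686046 ≈ -0.13161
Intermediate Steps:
-1202/(-3354) + h/(-4396) = -1202/(-3354) + 2154/(-4396) = -1202*(-1/3354) + 2154*(-1/4396) = 601/1677 - 1077/2198 = -485131/3686046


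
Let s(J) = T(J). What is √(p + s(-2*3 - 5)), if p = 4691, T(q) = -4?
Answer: √4687 ≈ 68.462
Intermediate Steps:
s(J) = -4
√(p + s(-2*3 - 5)) = √(4691 - 4) = √4687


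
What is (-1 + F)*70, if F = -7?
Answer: -560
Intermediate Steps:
(-1 + F)*70 = (-1 - 7)*70 = -8*70 = -560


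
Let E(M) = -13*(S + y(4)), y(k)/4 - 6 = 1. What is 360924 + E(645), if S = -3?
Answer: 360599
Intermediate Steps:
y(k) = 28 (y(k) = 24 + 4*1 = 24 + 4 = 28)
E(M) = -325 (E(M) = -13*(-3 + 28) = -13*25 = -325)
360924 + E(645) = 360924 - 325 = 360599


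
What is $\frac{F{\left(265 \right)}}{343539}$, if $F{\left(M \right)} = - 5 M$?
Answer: $- \frac{1325}{343539} \approx -0.0038569$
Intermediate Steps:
$\frac{F{\left(265 \right)}}{343539} = \frac{\left(-5\right) 265}{343539} = \left(-1325\right) \frac{1}{343539} = - \frac{1325}{343539}$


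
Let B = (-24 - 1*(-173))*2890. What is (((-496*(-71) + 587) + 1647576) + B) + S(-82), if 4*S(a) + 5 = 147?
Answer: 4228049/2 ≈ 2.1140e+6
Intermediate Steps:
S(a) = 71/2 (S(a) = -5/4 + (¼)*147 = -5/4 + 147/4 = 71/2)
B = 430610 (B = (-24 + 173)*2890 = 149*2890 = 430610)
(((-496*(-71) + 587) + 1647576) + B) + S(-82) = (((-496*(-71) + 587) + 1647576) + 430610) + 71/2 = (((35216 + 587) + 1647576) + 430610) + 71/2 = ((35803 + 1647576) + 430610) + 71/2 = (1683379 + 430610) + 71/2 = 2113989 + 71/2 = 4228049/2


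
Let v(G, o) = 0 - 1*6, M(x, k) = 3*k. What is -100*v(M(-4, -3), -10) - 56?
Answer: 544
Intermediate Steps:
v(G, o) = -6 (v(G, o) = 0 - 6 = -6)
-100*v(M(-4, -3), -10) - 56 = -100*(-6) - 56 = 600 - 56 = 544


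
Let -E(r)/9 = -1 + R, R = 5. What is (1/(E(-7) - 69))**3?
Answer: -1/1157625 ≈ -8.6384e-7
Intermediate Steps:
E(r) = -36 (E(r) = -9*(-1 + 5) = -9*4 = -36)
(1/(E(-7) - 69))**3 = (1/(-36 - 69))**3 = (1/(-105))**3 = (-1/105)**3 = -1/1157625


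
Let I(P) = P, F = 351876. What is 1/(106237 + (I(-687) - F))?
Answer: -1/246326 ≈ -4.0597e-6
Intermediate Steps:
1/(106237 + (I(-687) - F)) = 1/(106237 + (-687 - 1*351876)) = 1/(106237 + (-687 - 351876)) = 1/(106237 - 352563) = 1/(-246326) = -1/246326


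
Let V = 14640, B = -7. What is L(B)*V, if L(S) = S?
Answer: -102480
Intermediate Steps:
L(B)*V = -7*14640 = -102480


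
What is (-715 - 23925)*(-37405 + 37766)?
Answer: -8895040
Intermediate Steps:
(-715 - 23925)*(-37405 + 37766) = -24640*361 = -8895040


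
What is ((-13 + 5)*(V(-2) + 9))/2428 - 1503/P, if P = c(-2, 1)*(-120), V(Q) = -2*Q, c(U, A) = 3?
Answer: 100329/24280 ≈ 4.1322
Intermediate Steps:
P = -360 (P = 3*(-120) = -360)
((-13 + 5)*(V(-2) + 9))/2428 - 1503/P = ((-13 + 5)*(-2*(-2) + 9))/2428 - 1503/(-360) = -8*(4 + 9)*(1/2428) - 1503*(-1/360) = -8*13*(1/2428) + 167/40 = -104*1/2428 + 167/40 = -26/607 + 167/40 = 100329/24280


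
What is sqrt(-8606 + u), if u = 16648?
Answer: sqrt(8042) ≈ 89.677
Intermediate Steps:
sqrt(-8606 + u) = sqrt(-8606 + 16648) = sqrt(8042)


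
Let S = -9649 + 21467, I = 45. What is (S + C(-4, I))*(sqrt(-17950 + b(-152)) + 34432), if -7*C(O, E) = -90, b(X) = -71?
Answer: 2851520512/7 + 82816*I*sqrt(18021)/7 ≈ 4.0736e+8 + 1.5882e+6*I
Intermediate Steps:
C(O, E) = 90/7 (C(O, E) = -1/7*(-90) = 90/7)
S = 11818
(S + C(-4, I))*(sqrt(-17950 + b(-152)) + 34432) = (11818 + 90/7)*(sqrt(-17950 - 71) + 34432) = 82816*(sqrt(-18021) + 34432)/7 = 82816*(I*sqrt(18021) + 34432)/7 = 82816*(34432 + I*sqrt(18021))/7 = 2851520512/7 + 82816*I*sqrt(18021)/7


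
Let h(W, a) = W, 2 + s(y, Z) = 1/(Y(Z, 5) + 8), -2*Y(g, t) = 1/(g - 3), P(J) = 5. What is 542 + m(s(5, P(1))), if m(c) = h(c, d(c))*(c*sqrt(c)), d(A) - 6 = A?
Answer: 542 + 3364*I*sqrt(1798)/29791 ≈ 542.0 + 4.7881*I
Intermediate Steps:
d(A) = 6 + A
Y(g, t) = -1/(2*(-3 + g)) (Y(g, t) = -1/(2*(g - 3)) = -1/(2*(-3 + g)))
s(y, Z) = -2 + 1/(8 - 1/(-6 + 2*Z)) (s(y, Z) = -2 + 1/(-1/(-6 + 2*Z) + 8) = -2 + 1/(8 - 1/(-6 + 2*Z)))
m(c) = c**(5/2) (m(c) = c*(c*sqrt(c)) = c*c**(3/2) = c**(5/2))
542 + m(s(5, P(1))) = 542 + (2*(46 - 15*5)/(-49 + 16*5))**(5/2) = 542 + (2*(46 - 75)/(-49 + 80))**(5/2) = 542 + (2*(-29)/31)**(5/2) = 542 + (2*(1/31)*(-29))**(5/2) = 542 + (-58/31)**(5/2) = 542 + 3364*I*sqrt(1798)/29791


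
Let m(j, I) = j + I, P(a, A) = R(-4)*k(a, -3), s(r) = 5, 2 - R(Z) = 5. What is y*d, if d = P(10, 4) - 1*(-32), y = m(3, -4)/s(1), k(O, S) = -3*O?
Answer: -122/5 ≈ -24.400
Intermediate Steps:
R(Z) = -3 (R(Z) = 2 - 1*5 = 2 - 5 = -3)
P(a, A) = 9*a (P(a, A) = -(-9)*a = 9*a)
m(j, I) = I + j
y = -⅕ (y = (-4 + 3)/5 = -1*⅕ = -⅕ ≈ -0.20000)
d = 122 (d = 9*10 - 1*(-32) = 90 + 32 = 122)
y*d = -⅕*122 = -122/5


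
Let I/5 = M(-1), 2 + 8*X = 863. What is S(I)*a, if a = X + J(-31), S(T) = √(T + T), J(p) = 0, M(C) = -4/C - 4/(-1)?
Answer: 861*√5/2 ≈ 962.63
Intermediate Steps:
X = 861/8 (X = -¼ + (⅛)*863 = -¼ + 863/8 = 861/8 ≈ 107.63)
M(C) = 4 - 4/C (M(C) = -4/C - 4*(-1) = -4/C + 4 = 4 - 4/C)
I = 40 (I = 5*(4 - 4/(-1)) = 5*(4 - 4*(-1)) = 5*(4 + 4) = 5*8 = 40)
S(T) = √2*√T (S(T) = √(2*T) = √2*√T)
a = 861/8 (a = 861/8 + 0 = 861/8 ≈ 107.63)
S(I)*a = (√2*√40)*(861/8) = (√2*(2*√10))*(861/8) = (4*√5)*(861/8) = 861*√5/2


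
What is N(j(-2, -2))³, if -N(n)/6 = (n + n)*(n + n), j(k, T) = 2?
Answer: -884736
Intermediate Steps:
N(n) = -24*n² (N(n) = -6*(n + n)*(n + n) = -6*2*n*2*n = -24*n²)
N(j(-2, -2))³ = (-24*2²)³ = (-24*4)³ = (-96)³ = -884736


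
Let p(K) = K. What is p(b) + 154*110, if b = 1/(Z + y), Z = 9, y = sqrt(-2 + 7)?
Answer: 1287449/76 - sqrt(5)/76 ≈ 16940.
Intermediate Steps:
y = sqrt(5) ≈ 2.2361
b = 1/(9 + sqrt(5)) ≈ 0.088999
p(b) + 154*110 = (9/76 - sqrt(5)/76) + 154*110 = (9/76 - sqrt(5)/76) + 16940 = 1287449/76 - sqrt(5)/76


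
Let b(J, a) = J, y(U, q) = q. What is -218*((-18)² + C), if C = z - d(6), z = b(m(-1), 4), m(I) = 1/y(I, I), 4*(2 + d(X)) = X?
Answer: -70523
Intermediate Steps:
d(X) = -2 + X/4
m(I) = 1/I
z = -1 (z = 1/(-1) = -1)
C = -½ (C = -1 - (-2 + (¼)*6) = -1 - (-2 + 3/2) = -1 - 1*(-½) = -1 + ½ = -½ ≈ -0.50000)
-218*((-18)² + C) = -218*((-18)² - ½) = -218*(324 - ½) = -218*647/2 = -70523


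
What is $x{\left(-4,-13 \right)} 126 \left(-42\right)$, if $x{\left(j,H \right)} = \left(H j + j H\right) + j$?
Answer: $-529200$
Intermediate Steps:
$x{\left(j,H \right)} = j + 2 H j$ ($x{\left(j,H \right)} = \left(H j + H j\right) + j = 2 H j + j = j + 2 H j$)
$x{\left(-4,-13 \right)} 126 \left(-42\right) = - 4 \left(1 + 2 \left(-13\right)\right) 126 \left(-42\right) = - 4 \left(1 - 26\right) 126 \left(-42\right) = \left(-4\right) \left(-25\right) 126 \left(-42\right) = 100 \cdot 126 \left(-42\right) = 12600 \left(-42\right) = -529200$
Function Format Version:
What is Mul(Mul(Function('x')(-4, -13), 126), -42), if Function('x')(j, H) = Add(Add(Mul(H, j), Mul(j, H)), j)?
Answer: -529200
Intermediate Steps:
Function('x')(j, H) = Add(j, Mul(2, H, j)) (Function('x')(j, H) = Add(Add(Mul(H, j), Mul(H, j)), j) = Add(Mul(2, H, j), j) = Add(j, Mul(2, H, j)))
Mul(Mul(Function('x')(-4, -13), 126), -42) = Mul(Mul(Mul(-4, Add(1, Mul(2, -13))), 126), -42) = Mul(Mul(Mul(-4, Add(1, -26)), 126), -42) = Mul(Mul(Mul(-4, -25), 126), -42) = Mul(Mul(100, 126), -42) = Mul(12600, -42) = -529200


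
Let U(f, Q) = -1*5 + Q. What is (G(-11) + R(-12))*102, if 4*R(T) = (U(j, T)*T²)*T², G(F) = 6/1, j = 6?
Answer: -8988444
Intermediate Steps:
U(f, Q) = -5 + Q
G(F) = 6 (G(F) = 6*1 = 6)
R(T) = T⁴*(-5 + T)/4 (R(T) = (((-5 + T)*T²)*T²)/4 = ((T²*(-5 + T))*T²)/4 = (T⁴*(-5 + T))/4 = T⁴*(-5 + T)/4)
(G(-11) + R(-12))*102 = (6 + (¼)*(-12)⁴*(-5 - 12))*102 = (6 + (¼)*20736*(-17))*102 = (6 - 88128)*102 = -88122*102 = -8988444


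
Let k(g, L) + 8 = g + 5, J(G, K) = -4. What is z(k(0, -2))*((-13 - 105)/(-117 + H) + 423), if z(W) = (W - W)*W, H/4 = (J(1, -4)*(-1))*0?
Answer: 0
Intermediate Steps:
k(g, L) = -3 + g (k(g, L) = -8 + (g + 5) = -8 + (5 + g) = -3 + g)
H = 0 (H = 4*(-4*(-1)*0) = 4*(4*0) = 4*0 = 0)
z(W) = 0 (z(W) = 0*W = 0)
z(k(0, -2))*((-13 - 105)/(-117 + H) + 423) = 0*((-13 - 105)/(-117 + 0) + 423) = 0*(-118/(-117) + 423) = 0*(-118*(-1/117) + 423) = 0*(118/117 + 423) = 0*(49609/117) = 0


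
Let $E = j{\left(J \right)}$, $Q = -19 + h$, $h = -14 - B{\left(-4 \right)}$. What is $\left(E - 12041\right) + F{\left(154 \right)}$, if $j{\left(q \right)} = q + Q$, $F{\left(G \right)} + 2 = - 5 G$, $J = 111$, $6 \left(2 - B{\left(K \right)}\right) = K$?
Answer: $- \frac{38213}{3} \approx -12738.0$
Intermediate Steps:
$B{\left(K \right)} = 2 - \frac{K}{6}$
$h = - \frac{50}{3}$ ($h = -14 - \left(2 - - \frac{2}{3}\right) = -14 - \left(2 + \frac{2}{3}\right) = -14 - \frac{8}{3} = - \frac{50}{3} \approx -16.667$)
$F{\left(G \right)} = -2 - 5 G$
$Q = - \frac{107}{3}$ ($Q = -19 - \frac{50}{3} = - \frac{107}{3} \approx -35.667$)
$j{\left(q \right)} = - \frac{107}{3} + q$ ($j{\left(q \right)} = q - \frac{107}{3} = - \frac{107}{3} + q$)
$E = \frac{226}{3}$ ($E = - \frac{107}{3} + 111 = \frac{226}{3} \approx 75.333$)
$\left(E - 12041\right) + F{\left(154 \right)} = \left(\frac{226}{3} - 12041\right) - 772 = - \frac{35897}{3} - 772 = - \frac{38213}{3}$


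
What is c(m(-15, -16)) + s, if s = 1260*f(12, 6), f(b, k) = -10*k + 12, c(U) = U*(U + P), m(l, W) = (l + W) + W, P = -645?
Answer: -27956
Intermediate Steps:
m(l, W) = l + 2*W (m(l, W) = (W + l) + W = l + 2*W)
c(U) = U*(-645 + U) (c(U) = U*(U - 645) = U*(-645 + U))
f(b, k) = 12 - 10*k
s = -60480 (s = 1260*(12 - 10*6) = 1260*(12 - 60) = 1260*(-48) = -60480)
c(m(-15, -16)) + s = (-15 + 2*(-16))*(-645 + (-15 + 2*(-16))) - 60480 = (-15 - 32)*(-645 + (-15 - 32)) - 60480 = -47*(-645 - 47) - 60480 = -47*(-692) - 60480 = 32524 - 60480 = -27956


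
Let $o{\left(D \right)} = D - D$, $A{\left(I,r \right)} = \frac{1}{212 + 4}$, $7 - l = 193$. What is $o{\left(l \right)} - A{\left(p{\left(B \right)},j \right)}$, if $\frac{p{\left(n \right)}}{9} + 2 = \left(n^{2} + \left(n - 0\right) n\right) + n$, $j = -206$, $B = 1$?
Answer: $- \frac{1}{216} \approx -0.0046296$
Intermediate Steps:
$l = -186$ ($l = 7 - 193 = -186$)
$p{\left(n \right)} = -18 + 9 n + 18 n^{2}$ ($p{\left(n \right)} = -18 + 9 \left(\left(n^{2} + \left(n - 0\right) n\right) + n\right) = -18 + 9 \left(\left(n^{2} + \left(n + 0\right) n\right) + n\right) = -18 + 9 \left(\left(n^{2} + n n\right) + n\right) = -18 + 9 \left(\left(n^{2} + n^{2}\right) + n\right) = -18 + 9 \left(2 n^{2} + n\right) = -18 + 9 \left(n + 2 n^{2}\right) = -18 + \left(9 n + 18 n^{2}\right) = -18 + 9 n + 18 n^{2}$)
$A{\left(I,r \right)} = \frac{1}{216}$
$o{\left(D \right)} = 0$
$o{\left(l \right)} - A{\left(p{\left(B \right)},j \right)} = 0 - \frac{1}{216} = - \frac{1}{216}$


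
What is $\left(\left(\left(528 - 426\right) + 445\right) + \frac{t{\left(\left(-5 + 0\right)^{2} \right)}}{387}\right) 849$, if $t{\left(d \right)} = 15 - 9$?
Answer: $\frac{19969895}{43} \approx 4.6442 \cdot 10^{5}$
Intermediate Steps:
$t{\left(d \right)} = 6$ ($t{\left(d \right)} = 15 - 9 = 6$)
$\left(\left(\left(528 - 426\right) + 445\right) + \frac{t{\left(\left(-5 + 0\right)^{2} \right)}}{387}\right) 849 = \left(\left(\left(528 - 426\right) + 445\right) + \frac{6}{387}\right) 849 = \left(\left(102 + 445\right) + 6 \cdot \frac{1}{387}\right) 849 = \left(547 + \frac{2}{129}\right) 849 = \frac{70565}{129} \cdot 849 = \frac{19969895}{43}$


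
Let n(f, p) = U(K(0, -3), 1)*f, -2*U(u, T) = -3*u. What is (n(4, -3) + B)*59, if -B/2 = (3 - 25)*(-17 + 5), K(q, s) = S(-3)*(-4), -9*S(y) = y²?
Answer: -29736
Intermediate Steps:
S(y) = -y²/9
K(q, s) = 4 (K(q, s) = -⅑*(-3)²*(-4) = -⅑*9*(-4) = -1*(-4) = 4)
U(u, T) = 3*u/2 (U(u, T) = -(-3)*u/2 = 3*u/2)
B = -528 (B = -2*(3 - 25)*(-17 + 5) = -(-44)*(-12) = -2*264 = -528)
n(f, p) = 6*f (n(f, p) = ((3/2)*4)*f = 6*f)
(n(4, -3) + B)*59 = (6*4 - 528)*59 = (24 - 528)*59 = -504*59 = -29736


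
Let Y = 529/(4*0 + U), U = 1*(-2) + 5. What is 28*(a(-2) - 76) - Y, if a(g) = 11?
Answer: -5989/3 ≈ -1996.3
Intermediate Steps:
U = 3 (U = -2 + 5 = 3)
Y = 529/3 (Y = 529/(4*0 + 3) = 529/(0 + 3) = 529/3 ≈ 176.33)
28*(a(-2) - 76) - Y = 28*(11 - 76) - 1*529/3 = 28*(-65) - 529/3 = -1820 - 529/3 = -5989/3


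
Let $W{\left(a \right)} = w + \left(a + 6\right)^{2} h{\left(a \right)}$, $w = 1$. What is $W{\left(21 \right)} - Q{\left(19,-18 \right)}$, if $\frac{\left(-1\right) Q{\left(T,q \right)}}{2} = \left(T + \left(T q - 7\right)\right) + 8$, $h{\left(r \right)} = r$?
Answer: $14666$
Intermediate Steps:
$Q{\left(T,q \right)} = -2 - 2 T - 2 T q$ ($Q{\left(T,q \right)} = - 2 \left(\left(T + \left(T q - 7\right)\right) + 8\right) = - 2 \left(\left(T + \left(-7 + T q\right)\right) + 8\right) = - 2 \left(\left(-7 + T + T q\right) + 8\right) = - 2 \left(1 + T + T q\right) = -2 - 2 T - 2 T q$)
$W{\left(a \right)} = 1 + a \left(6 + a\right)^{2}$ ($W{\left(a \right)} = 1 + \left(a + 6\right)^{2} a = 1 + \left(6 + a\right)^{2} a = 1 + a \left(6 + a\right)^{2}$)
$W{\left(21 \right)} - Q{\left(19,-18 \right)} = \left(1 + 21 \left(6 + 21\right)^{2}\right) - \left(-2 - 38 - 38 \left(-18\right)\right) = \left(1 + 21 \cdot 27^{2}\right) - \left(-2 - 38 + 684\right) = \left(1 + 21 \cdot 729\right) - 644 = \left(1 + 15309\right) - 644 = 15310 - 644 = 14666$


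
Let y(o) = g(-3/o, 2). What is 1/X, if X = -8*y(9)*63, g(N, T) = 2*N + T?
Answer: -1/672 ≈ -0.0014881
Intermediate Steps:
g(N, T) = T + 2*N
y(o) = 2 - 6/o (y(o) = 2 + 2*(-3/o) = 2 - 6/o)
X = -672 (X = -8*(2 - 6/9)*63 = -8*(2 - 6*1/9)*63 = -8*(2 - 2/3)*63 = -8*4/3*63 = -32/3*63 = -672)
1/X = 1/(-672) = -1/672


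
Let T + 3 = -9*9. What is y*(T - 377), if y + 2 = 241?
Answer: -110179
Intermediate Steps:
y = 239 (y = -2 + 241 = 239)
T = -84 (T = -3 - 9*9 = -3 - 81 = -84)
y*(T - 377) = 239*(-84 - 377) = 239*(-461) = -110179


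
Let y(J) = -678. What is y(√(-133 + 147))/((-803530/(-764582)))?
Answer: -2848278/4415 ≈ -645.14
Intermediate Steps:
y(√(-133 + 147))/((-803530/(-764582))) = -678/((-803530/(-764582))) = -678/((-803530*(-1/764582))) = -678/4415/4201 = -678*4201/4415 = -2848278/4415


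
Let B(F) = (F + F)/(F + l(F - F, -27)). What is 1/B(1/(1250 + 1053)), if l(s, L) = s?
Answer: ½ ≈ 0.50000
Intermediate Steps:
B(F) = 2 (B(F) = (F + F)/(F + (F - F)) = (2*F)/(F + 0) = (2*F)/F = 2)
1/B(1/(1250 + 1053)) = 1/2 = ½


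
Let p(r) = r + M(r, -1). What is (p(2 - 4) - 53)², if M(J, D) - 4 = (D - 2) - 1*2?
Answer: 3136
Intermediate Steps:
M(J, D) = D (M(J, D) = 4 + ((D - 2) - 1*2) = 4 + ((-2 + D) - 2) = 4 + (-4 + D) = D)
p(r) = -1 + r (p(r) = r - 1 = -1 + r)
(p(2 - 4) - 53)² = ((-1 + (2 - 4)) - 53)² = ((-1 - 2) - 53)² = (-3 - 53)² = (-56)² = 3136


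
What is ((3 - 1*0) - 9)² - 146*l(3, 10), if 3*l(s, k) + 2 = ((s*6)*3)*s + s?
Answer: -23690/3 ≈ -7896.7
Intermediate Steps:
l(s, k) = -⅔ + 6*s² + s/3 (l(s, k) = -⅔ + (((s*6)*3)*s + s)/3 = -⅔ + (((6*s)*3)*s + s)/3 = -⅔ + ((18*s)*s + s)/3 = -⅔ + (18*s² + s)/3 = -⅔ + (s + 18*s²)/3 = -⅔ + (6*s² + s/3) = -⅔ + 6*s² + s/3)
((3 - 1*0) - 9)² - 146*l(3, 10) = ((3 - 1*0) - 9)² - 146*(-⅔ + 6*3² + (⅓)*3) = ((3 + 0) - 9)² - 146*(-⅔ + 6*9 + 1) = (3 - 9)² - 146*(-⅔ + 54 + 1) = (-6)² - 146*163/3 = 36 - 23798/3 = -23690/3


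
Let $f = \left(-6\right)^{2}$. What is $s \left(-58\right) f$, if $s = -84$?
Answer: $175392$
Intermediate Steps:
$f = 36$
$s \left(-58\right) f = \left(-84\right) \left(-58\right) 36 = 4872 \cdot 36 = 175392$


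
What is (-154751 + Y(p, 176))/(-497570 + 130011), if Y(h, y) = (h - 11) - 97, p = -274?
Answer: 155133/367559 ≈ 0.42206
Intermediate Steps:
Y(h, y) = -108 + h (Y(h, y) = (-11 + h) - 97 = -108 + h)
(-154751 + Y(p, 176))/(-497570 + 130011) = (-154751 + (-108 - 274))/(-497570 + 130011) = (-154751 - 382)/(-367559) = -155133*(-1/367559) = 155133/367559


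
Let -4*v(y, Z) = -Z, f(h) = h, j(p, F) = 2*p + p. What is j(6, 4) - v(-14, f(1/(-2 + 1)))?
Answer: 73/4 ≈ 18.250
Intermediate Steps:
j(p, F) = 3*p
v(y, Z) = Z/4 (v(y, Z) = -(-1)*Z/4 = Z/4)
j(6, 4) - v(-14, f(1/(-2 + 1))) = 3*6 - 1/(4*(-2 + 1)) = 18 - 1/(4*(-1)) = 18 - (-1)/4 = 18 - 1*(-¼) = 18 + ¼ = 73/4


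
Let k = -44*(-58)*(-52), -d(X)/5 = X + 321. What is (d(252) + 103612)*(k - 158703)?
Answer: -29358381029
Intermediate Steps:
d(X) = -1605 - 5*X (d(X) = -5*(X + 321) = -5*(321 + X) = -1605 - 5*X)
k = -132704 (k = 2552*(-52) = -132704)
(d(252) + 103612)*(k - 158703) = ((-1605 - 5*252) + 103612)*(-132704 - 158703) = ((-1605 - 1260) + 103612)*(-291407) = (-2865 + 103612)*(-291407) = 100747*(-291407) = -29358381029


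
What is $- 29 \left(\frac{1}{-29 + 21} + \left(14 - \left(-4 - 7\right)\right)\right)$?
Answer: $- \frac{5771}{8} \approx -721.38$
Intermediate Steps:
$- 29 \left(\frac{1}{-29 + 21} + \left(14 - \left(-4 - 7\right)\right)\right) = - 29 \left(\frac{1}{-8} + \left(14 - -11\right)\right) = - 29 \left(- \frac{1}{8} + \left(14 + 11\right)\right) = - 29 \left(- \frac{1}{8} + 25\right) = \left(-29\right) \frac{199}{8} = - \frac{5771}{8}$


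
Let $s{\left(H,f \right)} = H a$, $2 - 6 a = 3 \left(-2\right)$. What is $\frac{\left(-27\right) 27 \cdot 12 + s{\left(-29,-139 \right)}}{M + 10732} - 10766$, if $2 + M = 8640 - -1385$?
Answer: $- \frac{134074270}{12453} \approx -10766.0$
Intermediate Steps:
$a = \frac{4}{3}$ ($a = \frac{1}{3} - \frac{3 \left(-2\right)}{6} = \frac{1}{3} - -1 = \frac{1}{3} + 1 = \frac{4}{3} \approx 1.3333$)
$s{\left(H,f \right)} = \frac{4 H}{3}$ ($s{\left(H,f \right)} = H \frac{4}{3} = \frac{4 H}{3}$)
$M = 10023$ ($M = -2 + \left(8640 - -1385\right) = -2 + \left(8640 + 1385\right) = -2 + 10025 = 10023$)
$\frac{\left(-27\right) 27 \cdot 12 + s{\left(-29,-139 \right)}}{M + 10732} - 10766 = \frac{\left(-27\right) 27 \cdot 12 + \frac{4}{3} \left(-29\right)}{10023 + 10732} - 10766 = \frac{\left(-729\right) 12 - \frac{116}{3}}{20755} - 10766 = \left(-8748 - \frac{116}{3}\right) \frac{1}{20755} - 10766 = \left(- \frac{26360}{3}\right) \frac{1}{20755} - 10766 = - \frac{5272}{12453} - 10766 = - \frac{134074270}{12453}$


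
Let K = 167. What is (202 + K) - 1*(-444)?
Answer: 813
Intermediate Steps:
(202 + K) - 1*(-444) = (202 + 167) - 1*(-444) = 369 + 444 = 813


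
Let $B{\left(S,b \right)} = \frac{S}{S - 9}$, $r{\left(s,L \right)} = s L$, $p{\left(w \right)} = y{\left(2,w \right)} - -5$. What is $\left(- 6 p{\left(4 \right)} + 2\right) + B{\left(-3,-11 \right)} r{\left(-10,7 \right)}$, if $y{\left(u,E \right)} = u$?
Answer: $- \frac{115}{2} \approx -57.5$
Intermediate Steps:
$p{\left(w \right)} = 7$ ($p{\left(w \right)} = 2 - -5 = 2 + 5 = 7$)
$r{\left(s,L \right)} = L s$
$B{\left(S,b \right)} = \frac{S}{-9 + S}$
$\left(- 6 p{\left(4 \right)} + 2\right) + B{\left(-3,-11 \right)} r{\left(-10,7 \right)} = \left(\left(-6\right) 7 + 2\right) + - \frac{3}{-9 - 3} \cdot 7 \left(-10\right) = \left(-42 + 2\right) + - \frac{3}{-12} \left(-70\right) = -40 + \left(-3\right) \left(- \frac{1}{12}\right) \left(-70\right) = -40 + \frac{1}{4} \left(-70\right) = -40 - \frac{35}{2} = - \frac{115}{2}$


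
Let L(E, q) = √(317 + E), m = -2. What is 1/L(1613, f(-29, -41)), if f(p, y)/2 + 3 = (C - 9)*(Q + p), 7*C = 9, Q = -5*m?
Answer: √1930/1930 ≈ 0.022763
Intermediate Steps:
Q = 10 (Q = -5*(-2) = 10)
C = 9/7 (C = (⅐)*9 = 9/7 ≈ 1.2857)
f(p, y) = -1122/7 - 108*p/7 (f(p, y) = -6 + 2*((9/7 - 9)*(10 + p)) = -6 + 2*(-54*(10 + p)/7) = -6 + 2*(-540/7 - 54*p/7) = -6 + (-1080/7 - 108*p/7) = -1122/7 - 108*p/7)
1/L(1613, f(-29, -41)) = 1/(√(317 + 1613)) = 1/(√1930) = √1930/1930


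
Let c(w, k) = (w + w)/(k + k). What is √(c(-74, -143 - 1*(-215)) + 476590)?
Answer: 7*√350147/6 ≈ 690.35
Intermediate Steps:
c(w, k) = w/k (c(w, k) = (2*w)/((2*k)) = (2*w)*(1/(2*k)) = w/k)
√(c(-74, -143 - 1*(-215)) + 476590) = √(-74/(-143 - 1*(-215)) + 476590) = √(-74/(-143 + 215) + 476590) = √(-74/72 + 476590) = √(-74*1/72 + 476590) = √(-37/36 + 476590) = √(17157203/36) = 7*√350147/6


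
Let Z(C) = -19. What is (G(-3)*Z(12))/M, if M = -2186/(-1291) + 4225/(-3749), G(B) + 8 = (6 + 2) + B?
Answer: 91959221/913613 ≈ 100.65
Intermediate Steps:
G(B) = B (G(B) = -8 + ((6 + 2) + B) = -8 + (8 + B) = B)
M = 2740839/4839959 (M = -2186*(-1/1291) + 4225*(-1/3749) = 2186/1291 - 4225/3749 = 2740839/4839959 ≈ 0.56629)
(G(-3)*Z(12))/M = (-3*(-19))/(2740839/4839959) = 57*(4839959/2740839) = 91959221/913613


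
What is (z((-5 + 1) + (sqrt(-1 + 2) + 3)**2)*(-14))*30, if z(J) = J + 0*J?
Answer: -5040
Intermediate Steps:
z(J) = J (z(J) = J + 0 = J)
(z((-5 + 1) + (sqrt(-1 + 2) + 3)**2)*(-14))*30 = (((-5 + 1) + (sqrt(-1 + 2) + 3)**2)*(-14))*30 = ((-4 + (sqrt(1) + 3)**2)*(-14))*30 = ((-4 + (1 + 3)**2)*(-14))*30 = ((-4 + 4**2)*(-14))*30 = ((-4 + 16)*(-14))*30 = (12*(-14))*30 = -168*30 = -5040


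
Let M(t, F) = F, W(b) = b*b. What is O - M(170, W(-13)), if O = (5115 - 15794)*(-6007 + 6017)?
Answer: -106959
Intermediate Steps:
W(b) = b²
O = -106790 (O = -10679*10 = -106790)
O - M(170, W(-13)) = -106790 - 1*(-13)² = -106790 - 1*169 = -106790 - 169 = -106959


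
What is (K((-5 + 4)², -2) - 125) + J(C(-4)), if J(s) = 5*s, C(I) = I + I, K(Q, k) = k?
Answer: -167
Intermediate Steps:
C(I) = 2*I
(K((-5 + 4)², -2) - 125) + J(C(-4)) = (-2 - 125) + 5*(2*(-4)) = -127 + 5*(-8) = -127 - 40 = -167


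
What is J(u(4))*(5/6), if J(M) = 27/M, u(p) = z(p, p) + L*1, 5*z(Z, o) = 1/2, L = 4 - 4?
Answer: 225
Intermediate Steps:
L = 0
z(Z, o) = 1/10 (z(Z, o) = (1/2)/5 = (1*(1/2))/5 = (1/5)*(1/2) = 1/10)
u(p) = 1/10 (u(p) = 1/10 + 0*1 = 1/10 + 0 = 1/10)
J(u(4))*(5/6) = (27/(1/10))*(5/6) = (27*10)*(5*(1/6)) = 270*(5/6) = 225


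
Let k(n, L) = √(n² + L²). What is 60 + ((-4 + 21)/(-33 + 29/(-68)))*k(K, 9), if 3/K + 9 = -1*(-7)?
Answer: 60 - 1734*√37/2273 ≈ 55.360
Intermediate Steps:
K = -3/2 (K = 3/(-9 - 1*(-7)) = 3/(-9 + 7) = 3/(-2) = 3*(-½) = -3/2 ≈ -1.5000)
k(n, L) = √(L² + n²)
60 + ((-4 + 21)/(-33 + 29/(-68)))*k(K, 9) = 60 + ((-4 + 21)/(-33 + 29/(-68)))*√(9² + (-3/2)²) = 60 + (17/(-33 + 29*(-1/68)))*√(81 + 9/4) = 60 + (17/(-33 - 29/68))*√(333/4) = 60 + (17/(-2273/68))*(3*√37/2) = 60 + (17*(-68/2273))*(3*√37/2) = 60 - 1734*√37/2273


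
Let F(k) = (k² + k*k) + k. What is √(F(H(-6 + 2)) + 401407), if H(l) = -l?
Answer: √401443 ≈ 633.60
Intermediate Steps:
F(k) = k + 2*k² (F(k) = (k² + k²) + k = 2*k² + k = k + 2*k²)
√(F(H(-6 + 2)) + 401407) = √((-(-6 + 2))*(1 + 2*(-(-6 + 2))) + 401407) = √((-1*(-4))*(1 + 2*(-1*(-4))) + 401407) = √(4*(1 + 2*4) + 401407) = √(4*(1 + 8) + 401407) = √(4*9 + 401407) = √(36 + 401407) = √401443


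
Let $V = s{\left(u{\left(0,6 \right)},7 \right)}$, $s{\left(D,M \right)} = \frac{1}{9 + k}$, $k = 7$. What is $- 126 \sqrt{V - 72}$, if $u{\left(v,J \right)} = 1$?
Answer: $- \frac{63 i \sqrt{1151}}{2} \approx - 1068.7 i$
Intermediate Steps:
$s{\left(D,M \right)} = \frac{1}{16}$ ($s{\left(D,M \right)} = \frac{1}{9 + 7} = \frac{1}{16}$)
$V = \frac{1}{16} \approx 0.0625$
$- 126 \sqrt{V - 72} = - 126 \sqrt{\frac{1}{16} - 72} = - 126 \sqrt{- \frac{1151}{16}} = - 126 \frac{i \sqrt{1151}}{4} = - \frac{63 i \sqrt{1151}}{2}$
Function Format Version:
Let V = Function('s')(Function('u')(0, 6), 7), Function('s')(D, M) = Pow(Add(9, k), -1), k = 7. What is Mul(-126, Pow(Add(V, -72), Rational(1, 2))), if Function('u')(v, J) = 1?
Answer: Mul(Rational(-63, 2), I, Pow(1151, Rational(1, 2))) ≈ Mul(-1068.7, I)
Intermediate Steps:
Function('s')(D, M) = Rational(1, 16) (Function('s')(D, M) = Pow(Add(9, 7), -1) = Pow(16, -1) = Rational(1, 16))
V = Rational(1, 16) ≈ 0.062500
Mul(-126, Pow(Add(V, -72), Rational(1, 2))) = Mul(-126, Pow(Add(Rational(1, 16), -72), Rational(1, 2))) = Mul(-126, Pow(Rational(-1151, 16), Rational(1, 2))) = Mul(-126, Mul(Rational(1, 4), I, Pow(1151, Rational(1, 2)))) = Mul(Rational(-63, 2), I, Pow(1151, Rational(1, 2)))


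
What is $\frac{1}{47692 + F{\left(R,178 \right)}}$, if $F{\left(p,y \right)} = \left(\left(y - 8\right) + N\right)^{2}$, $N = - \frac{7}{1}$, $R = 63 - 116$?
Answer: $\frac{1}{74261} \approx 1.3466 \cdot 10^{-5}$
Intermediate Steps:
$R = -53$
$N = -7$ ($N = \left(-7\right) 1 = -7$)
$F{\left(p,y \right)} = \left(-15 + y\right)^{2}$ ($F{\left(p,y \right)} = \left(\left(y - 8\right) - 7\right)^{2} = \left(\left(-8 + y\right) - 7\right)^{2} = \left(-15 + y\right)^{2}$)
$\frac{1}{47692 + F{\left(R,178 \right)}} = \frac{1}{47692 + \left(-15 + 178\right)^{2}} = \frac{1}{47692 + 163^{2}} = \frac{1}{47692 + 26569} = \frac{1}{74261}$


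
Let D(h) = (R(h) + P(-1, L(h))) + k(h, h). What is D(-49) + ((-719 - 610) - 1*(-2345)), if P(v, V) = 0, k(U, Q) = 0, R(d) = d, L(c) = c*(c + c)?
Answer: 967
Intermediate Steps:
L(c) = 2*c² (L(c) = c*(2*c) = 2*c²)
D(h) = h (D(h) = (h + 0) + 0 = h + 0 = h)
D(-49) + ((-719 - 610) - 1*(-2345)) = -49 + ((-719 - 610) - 1*(-2345)) = -49 + (-1329 + 2345) = -49 + 1016 = 967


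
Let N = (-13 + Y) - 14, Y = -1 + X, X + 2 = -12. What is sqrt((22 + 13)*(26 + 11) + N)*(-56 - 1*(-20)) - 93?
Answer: -93 - 36*sqrt(1253) ≈ -1367.3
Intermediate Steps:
X = -14 (X = -2 - 12 = -14)
Y = -15 (Y = -1 - 14 = -15)
N = -42 (N = (-13 - 15) - 14 = -28 - 14 = -42)
sqrt((22 + 13)*(26 + 11) + N)*(-56 - 1*(-20)) - 93 = sqrt((22 + 13)*(26 + 11) - 42)*(-56 - 1*(-20)) - 93 = sqrt(35*37 - 42)*(-56 + 20) - 93 = sqrt(1295 - 42)*(-36) - 93 = sqrt(1253)*(-36) - 93 = -36*sqrt(1253) - 93 = -93 - 36*sqrt(1253)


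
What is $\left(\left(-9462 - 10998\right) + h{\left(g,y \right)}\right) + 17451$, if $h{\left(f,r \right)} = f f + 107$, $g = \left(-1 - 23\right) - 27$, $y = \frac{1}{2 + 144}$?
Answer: $-301$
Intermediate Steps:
$y = \frac{1}{146} \approx 0.0068493$
$g = -51$ ($g = -24 - 27 = -51$)
$h{\left(f,r \right)} = 107 + f^{2}$ ($h{\left(f,r \right)} = f^{2} + 107 = 107 + f^{2}$)
$\left(\left(-9462 - 10998\right) + h{\left(g,y \right)}\right) + 17451 = \left(\left(-9462 - 10998\right) + \left(107 + \left(-51\right)^{2}\right)\right) + 17451 = \left(\left(-9462 - 10998\right) + \left(107 + 2601\right)\right) + 17451 = \left(-20460 + 2708\right) + 17451 = -17752 + 17451 = -301$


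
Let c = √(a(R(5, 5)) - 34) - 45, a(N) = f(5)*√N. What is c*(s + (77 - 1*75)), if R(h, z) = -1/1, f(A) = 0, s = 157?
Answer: -7155 + 159*I*√34 ≈ -7155.0 + 927.12*I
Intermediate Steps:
R(h, z) = -1 (R(h, z) = -1*1 = -1)
a(N) = 0 (a(N) = 0*√N = 0)
c = -45 + I*√34 (c = √(0 - 34) - 45 = √(-34) - 45 = I*√34 - 45 = -45 + I*√34 ≈ -45.0 + 5.831*I)
c*(s + (77 - 1*75)) = (-45 + I*√34)*(157 + (77 - 1*75)) = (-45 + I*√34)*(157 + (77 - 75)) = (-45 + I*√34)*(157 + 2) = (-45 + I*√34)*159 = -7155 + 159*I*√34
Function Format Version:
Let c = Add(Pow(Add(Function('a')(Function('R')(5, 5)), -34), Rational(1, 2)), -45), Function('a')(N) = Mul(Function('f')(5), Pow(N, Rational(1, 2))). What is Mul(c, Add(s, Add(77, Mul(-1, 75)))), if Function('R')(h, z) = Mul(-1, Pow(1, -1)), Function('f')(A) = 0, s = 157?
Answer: Add(-7155, Mul(159, I, Pow(34, Rational(1, 2)))) ≈ Add(-7155.0, Mul(927.12, I))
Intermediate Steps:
Function('R')(h, z) = -1 (Function('R')(h, z) = Mul(-1, 1) = -1)
Function('a')(N) = 0 (Function('a')(N) = Mul(0, Pow(N, Rational(1, 2))) = 0)
c = Add(-45, Mul(I, Pow(34, Rational(1, 2)))) (c = Add(Pow(Add(0, -34), Rational(1, 2)), -45) = Add(Pow(-34, Rational(1, 2)), -45) = Add(Mul(I, Pow(34, Rational(1, 2))), -45) = Add(-45, Mul(I, Pow(34, Rational(1, 2)))) ≈ Add(-45.000, Mul(5.8310, I)))
Mul(c, Add(s, Add(77, Mul(-1, 75)))) = Mul(Add(-45, Mul(I, Pow(34, Rational(1, 2)))), Add(157, Add(77, Mul(-1, 75)))) = Mul(Add(-45, Mul(I, Pow(34, Rational(1, 2)))), Add(157, Add(77, -75))) = Mul(Add(-45, Mul(I, Pow(34, Rational(1, 2)))), Add(157, 2)) = Mul(Add(-45, Mul(I, Pow(34, Rational(1, 2)))), 159) = Add(-7155, Mul(159, I, Pow(34, Rational(1, 2))))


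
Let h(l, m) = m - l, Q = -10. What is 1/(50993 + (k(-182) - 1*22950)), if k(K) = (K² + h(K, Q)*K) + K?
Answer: 1/29681 ≈ 3.3692e-5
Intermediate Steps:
k(K) = K + K² + K*(-10 - K) (k(K) = (K² + (-10 - K)*K) + K = (K² + K*(-10 - K)) + K = K + K² + K*(-10 - K))
1/(50993 + (k(-182) - 1*22950)) = 1/(50993 + (-9*(-182) - 1*22950)) = 1/(50993 + (1638 - 22950)) = 1/(50993 - 21312) = 1/29681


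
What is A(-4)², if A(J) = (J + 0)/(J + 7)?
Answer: 16/9 ≈ 1.7778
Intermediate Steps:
A(J) = J/(7 + J)
A(-4)² = (-4/(7 - 4))² = (-4/3)² = 16/9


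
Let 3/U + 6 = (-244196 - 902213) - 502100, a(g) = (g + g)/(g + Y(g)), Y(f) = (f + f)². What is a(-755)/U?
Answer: 1099010/3019 ≈ 364.03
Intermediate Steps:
Y(f) = 4*f² (Y(f) = (2*f)² = 4*f²)
a(g) = 2*g/(g + 4*g²) (a(g) = (g + g)/(g + 4*g²) = (2*g)/(g + 4*g²) = 2*g/(g + 4*g²))
U = -1/549505 (U = 3/(-6 + ((-244196 - 902213) - 502100)) = 3/(-6 + (-1146409 - 502100)) = 3/(-6 - 1648509) = 3/(-1648515) = 3*(-1/1648515) = -1/549505 ≈ -1.8198e-6)
a(-755)/U = (2/(1 + 4*(-755)))/(-1/549505) = (2/(1 - 3020))*(-549505) = (2/(-3019))*(-549505) = (2*(-1/3019))*(-549505) = -2/3019*(-549505) = 1099010/3019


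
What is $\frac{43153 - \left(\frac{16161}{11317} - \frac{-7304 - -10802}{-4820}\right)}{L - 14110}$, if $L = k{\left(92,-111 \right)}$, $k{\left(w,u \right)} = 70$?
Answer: $- \frac{1176894885967}{382926538800} \approx -3.0734$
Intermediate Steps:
$L = 70$
$\frac{43153 - \left(\frac{16161}{11317} - \frac{-7304 - -10802}{-4820}\right)}{L - 14110} = \frac{43153 - \left(\frac{16161}{11317} - \frac{-7304 - -10802}{-4820}\right)}{70 - 14110} = \frac{43153 - \left(\frac{16161}{11317} - \left(-7304 + 10802\right) \left(- \frac{1}{4820}\right)\right)}{-14040} = \left(43153 + \left(3498 \left(- \frac{1}{4820}\right) - \frac{16161}{11317}\right)\right) \left(- \frac{1}{14040}\right) = \left(43153 - \frac{58741443}{27273970}\right) \left(- \frac{1}{14040}\right) = \frac{1176894885967}{27273970} \left(- \frac{1}{14040}\right) = - \frac{1176894885967}{382926538800}$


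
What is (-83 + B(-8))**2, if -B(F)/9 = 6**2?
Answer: 165649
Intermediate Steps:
B(F) = -324 (B(F) = -9*6**2 = -9*36 = -324)
(-83 + B(-8))**2 = (-83 - 324)**2 = (-407)**2 = 165649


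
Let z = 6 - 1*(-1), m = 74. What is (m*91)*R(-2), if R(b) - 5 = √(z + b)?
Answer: 33670 + 6734*√5 ≈ 48728.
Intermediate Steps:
z = 7 (z = 6 + 1 = 7)
R(b) = 5 + √(7 + b)
(m*91)*R(-2) = (74*91)*(5 + √(7 - 2)) = 6734*(5 + √5) = 33670 + 6734*√5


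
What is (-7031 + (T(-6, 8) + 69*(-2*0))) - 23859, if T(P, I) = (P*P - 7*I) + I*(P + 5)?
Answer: -30918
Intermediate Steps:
T(P, I) = P**2 - 7*I + I*(5 + P) (T(P, I) = (P**2 - 7*I) + I*(5 + P) = P**2 - 7*I + I*(5 + P))
(-7031 + (T(-6, 8) + 69*(-2*0))) - 23859 = (-7031 + (((-6)**2 - 2*8 + 8*(-6)) + 69*(-2*0))) - 23859 = (-7031 + ((36 - 16 - 48) + 69*0)) - 23859 = (-7031 + (-28 + 0)) - 23859 = (-7031 - 28) - 23859 = -7059 - 23859 = -30918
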